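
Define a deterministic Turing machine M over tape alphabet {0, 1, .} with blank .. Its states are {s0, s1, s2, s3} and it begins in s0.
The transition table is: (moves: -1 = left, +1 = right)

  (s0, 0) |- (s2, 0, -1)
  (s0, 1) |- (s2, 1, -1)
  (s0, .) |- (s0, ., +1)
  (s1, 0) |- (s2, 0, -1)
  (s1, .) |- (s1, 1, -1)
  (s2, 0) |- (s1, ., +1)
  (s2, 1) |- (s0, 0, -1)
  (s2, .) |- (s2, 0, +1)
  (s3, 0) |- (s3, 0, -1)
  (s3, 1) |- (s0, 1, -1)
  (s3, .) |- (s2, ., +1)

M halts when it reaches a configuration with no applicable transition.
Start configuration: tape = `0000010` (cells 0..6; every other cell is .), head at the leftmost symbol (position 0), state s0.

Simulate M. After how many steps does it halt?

15

s0 | .[0]000010   read 0 → write 0, move -1, go to s2
s2 | [.]0000010   read . → write 0, move +1, go to s2
s2 | 0[0]000010   read 0 → write ., move +1, go to s1
s1 | 0.[0]00010   read 0 → write 0, move -1, go to s2
s2 | 0[.]000010   read . → write 0, move +1, go to s2
s2 | 00[0]00010   read 0 → write ., move +1, go to s1
s1 | 00.[0]0010   read 0 → write 0, move -1, go to s2
s2 | 00[.]00010   read . → write 0, move +1, go to s2
s2 | 000[0]0010   read 0 → write ., move +1, go to s1
s1 | 000.[0]010   read 0 → write 0, move -1, go to s2
s2 | 000[.]0010   read . → write 0, move +1, go to s2
s2 | 0000[0]010   read 0 → write ., move +1, go to s1
s1 | 0000.[0]10   read 0 → write 0, move -1, go to s2
s2 | 0000[.]010   read . → write 0, move +1, go to s2
s2 | 00000[0]10   read 0 → write ., move +1, go to s1
s1 | 00000.[1]0
M halts after 15 transitions.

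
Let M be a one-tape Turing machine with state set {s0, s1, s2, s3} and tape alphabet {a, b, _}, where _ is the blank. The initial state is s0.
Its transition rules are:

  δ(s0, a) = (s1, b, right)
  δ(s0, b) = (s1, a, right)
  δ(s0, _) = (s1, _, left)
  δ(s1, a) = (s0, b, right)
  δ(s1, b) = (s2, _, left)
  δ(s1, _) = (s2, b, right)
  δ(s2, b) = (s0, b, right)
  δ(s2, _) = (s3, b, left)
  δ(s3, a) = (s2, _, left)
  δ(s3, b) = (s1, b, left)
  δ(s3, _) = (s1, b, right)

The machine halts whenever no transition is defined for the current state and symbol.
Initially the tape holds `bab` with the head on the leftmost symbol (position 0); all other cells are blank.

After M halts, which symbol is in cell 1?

b

state=s0 head=0 tape=[b]ab__   (s0,b)→(s1,a,right)
state=s1 head=1 tape=a[a]b__   (s1,a)→(s0,b,right)
state=s0 head=2 tape=ab[b]__   (s0,b)→(s1,a,right)
state=s1 head=3 tape=aba[_]_   (s1,_)→(s2,b,right)
state=s2 head=4 tape=abab[_]   (s2,_)→(s3,b,left)
state=s3 head=3 tape=aba[b]b   (s3,b)→(s1,b,left)
state=s1 head=2 tape=ab[a]bb   (s1,a)→(s0,b,right)
state=s0 head=3 tape=abb[b]b   (s0,b)→(s1,a,right)
state=s1 head=4 tape=abba[b]   (s1,b)→(s2,_,left)
state=s2 head=3 tape=abb[a]_
Cell 1 holds b when M halts.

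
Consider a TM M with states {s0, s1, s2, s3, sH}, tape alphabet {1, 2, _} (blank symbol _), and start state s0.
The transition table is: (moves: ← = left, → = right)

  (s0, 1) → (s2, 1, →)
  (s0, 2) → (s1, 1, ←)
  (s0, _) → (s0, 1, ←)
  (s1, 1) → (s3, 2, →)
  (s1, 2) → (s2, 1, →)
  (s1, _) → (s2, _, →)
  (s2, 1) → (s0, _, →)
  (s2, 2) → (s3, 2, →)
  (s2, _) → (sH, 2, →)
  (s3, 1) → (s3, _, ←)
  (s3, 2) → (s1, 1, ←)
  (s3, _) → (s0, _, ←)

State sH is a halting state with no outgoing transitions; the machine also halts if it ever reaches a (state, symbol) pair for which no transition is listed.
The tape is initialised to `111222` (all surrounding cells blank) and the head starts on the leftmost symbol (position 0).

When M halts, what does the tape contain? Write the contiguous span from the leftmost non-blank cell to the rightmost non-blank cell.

1_11_1_12

state=s0 head=0 tape=[1]11222____   (s0,1)→(s2,1,→)
state=s2 head=1 tape=1[1]1222____   (s2,1)→(s0,_,→)
state=s0 head=2 tape=1_[1]222____   (s0,1)→(s2,1,→)
state=s2 head=3 tape=1_1[2]22____   (s2,2)→(s3,2,→)
state=s3 head=4 tape=1_12[2]2____   (s3,2)→(s1,1,←)
state=s1 head=3 tape=1_1[2]12____   (s1,2)→(s2,1,→)
state=s2 head=4 tape=1_11[1]2____   (s2,1)→(s0,_,→)
state=s0 head=5 tape=1_11_[2]____   (s0,2)→(s1,1,←)
state=s1 head=4 tape=1_11[_]1____   (s1,_)→(s2,_,→)
state=s2 head=5 tape=1_11_[1]____   (s2,1)→(s0,_,→)
state=s0 head=6 tape=1_11__[_]___   (s0,_)→(s0,1,←)
state=s0 head=5 tape=1_11_[_]1___   (s0,_)→(s0,1,←)
state=s0 head=4 tape=1_11[_]11___   (s0,_)→(s0,1,←)
state=s0 head=3 tape=1_1[1]111___   (s0,1)→(s2,1,→)
state=s2 head=4 tape=1_11[1]11___   (s2,1)→(s0,_,→)
state=s0 head=5 tape=1_11_[1]1___   (s0,1)→(s2,1,→)
state=s2 head=6 tape=1_11_1[1]___   (s2,1)→(s0,_,→)
state=s0 head=7 tape=1_11_1_[_]__   (s0,_)→(s0,1,←)
state=s0 head=6 tape=1_11_1[_]1__   (s0,_)→(s0,1,←)
state=s0 head=5 tape=1_11_[1]11__   (s0,1)→(s2,1,→)
state=s2 head=6 tape=1_11_1[1]1__   (s2,1)→(s0,_,→)
state=s0 head=7 tape=1_11_1_[1]__   (s0,1)→(s2,1,→)
state=s2 head=8 tape=1_11_1_1[_]_   (s2,_)→(sH,2,→)
state=sH head=9 tape=1_11_1_12[_]
The non-blank tape span at halt is 1_11_1_12.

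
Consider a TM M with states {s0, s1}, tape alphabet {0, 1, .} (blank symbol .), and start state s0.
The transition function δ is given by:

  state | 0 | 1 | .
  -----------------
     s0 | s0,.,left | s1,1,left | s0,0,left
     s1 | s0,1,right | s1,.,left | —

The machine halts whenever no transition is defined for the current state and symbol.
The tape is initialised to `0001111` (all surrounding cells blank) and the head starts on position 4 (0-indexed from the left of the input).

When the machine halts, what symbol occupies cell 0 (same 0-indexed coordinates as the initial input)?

state=s0 head=4 tape=.0001[1]11   (s0,1)→(s1,1,left)
state=s1 head=3 tape=.000[1]111   (s1,1)→(s1,.,left)
state=s1 head=2 tape=.00[0].111   (s1,0)→(s0,1,right)
state=s0 head=3 tape=.001[.]111   (s0,.)→(s0,0,left)
state=s0 head=2 tape=.00[1]0111   (s0,1)→(s1,1,left)
state=s1 head=1 tape=.0[0]10111   (s1,0)→(s0,1,right)
state=s0 head=2 tape=.01[1]0111   (s0,1)→(s1,1,left)
state=s1 head=1 tape=.0[1]10111   (s1,1)→(s1,.,left)
state=s1 head=0 tape=.[0].10111   (s1,0)→(s0,1,right)
state=s0 head=1 tape=.1[.]10111   (s0,.)→(s0,0,left)
state=s0 head=0 tape=.[1]010111   (s0,1)→(s1,1,left)
state=s1 head=-1 tape=[.]1010111
Cell 0 holds 1 when M halts.

1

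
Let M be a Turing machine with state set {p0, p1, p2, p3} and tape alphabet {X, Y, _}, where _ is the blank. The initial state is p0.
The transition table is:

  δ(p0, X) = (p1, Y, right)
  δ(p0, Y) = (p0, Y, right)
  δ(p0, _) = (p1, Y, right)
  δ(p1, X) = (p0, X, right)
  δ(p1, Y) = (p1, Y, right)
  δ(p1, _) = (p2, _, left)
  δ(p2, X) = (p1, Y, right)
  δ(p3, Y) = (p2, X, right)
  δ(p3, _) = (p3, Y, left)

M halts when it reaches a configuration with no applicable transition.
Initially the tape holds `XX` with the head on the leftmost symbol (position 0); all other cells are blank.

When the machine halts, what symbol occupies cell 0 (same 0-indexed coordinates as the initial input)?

Y

state=p0 head=0 tape=[X]X__   (p0,X)→(p1,Y,right)
state=p1 head=1 tape=Y[X]__   (p1,X)→(p0,X,right)
state=p0 head=2 tape=YX[_]_   (p0,_)→(p1,Y,right)
state=p1 head=3 tape=YXY[_]   (p1,_)→(p2,_,left)
state=p2 head=2 tape=YX[Y]_
Cell 0 holds Y when M halts.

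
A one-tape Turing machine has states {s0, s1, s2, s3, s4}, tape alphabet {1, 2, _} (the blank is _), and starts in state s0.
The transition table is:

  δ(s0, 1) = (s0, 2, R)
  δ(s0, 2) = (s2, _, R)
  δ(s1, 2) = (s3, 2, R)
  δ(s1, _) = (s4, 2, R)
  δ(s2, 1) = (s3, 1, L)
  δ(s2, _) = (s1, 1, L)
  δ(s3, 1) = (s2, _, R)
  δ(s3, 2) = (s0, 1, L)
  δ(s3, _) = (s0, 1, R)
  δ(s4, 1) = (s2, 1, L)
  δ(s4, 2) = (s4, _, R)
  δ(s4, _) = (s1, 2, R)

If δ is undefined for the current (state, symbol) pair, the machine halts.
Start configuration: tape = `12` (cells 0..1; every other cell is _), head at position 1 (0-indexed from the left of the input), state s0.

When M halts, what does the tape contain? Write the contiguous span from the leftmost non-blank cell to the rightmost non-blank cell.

121

state=s0 head=1 tape=1[2]_   (s0,2)→(s2,_,R)
state=s2 head=2 tape=1_[_]   (s2,_)→(s1,1,L)
state=s1 head=1 tape=1[_]1   (s1,_)→(s4,2,R)
state=s4 head=2 tape=12[1]   (s4,1)→(s2,1,L)
state=s2 head=1 tape=1[2]1
The non-blank tape span at halt is 121.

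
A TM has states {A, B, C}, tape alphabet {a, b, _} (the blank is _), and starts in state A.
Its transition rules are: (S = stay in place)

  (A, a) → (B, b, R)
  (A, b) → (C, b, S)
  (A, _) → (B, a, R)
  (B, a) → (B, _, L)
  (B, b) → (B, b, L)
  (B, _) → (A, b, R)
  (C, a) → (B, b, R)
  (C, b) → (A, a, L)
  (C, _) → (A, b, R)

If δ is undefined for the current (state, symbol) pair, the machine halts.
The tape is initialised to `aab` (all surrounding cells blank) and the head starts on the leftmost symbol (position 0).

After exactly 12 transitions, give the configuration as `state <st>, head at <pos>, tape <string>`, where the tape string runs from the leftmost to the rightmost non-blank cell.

A | ___[a]ab   read a → write b, move R, go to B
B | ___b[a]b   read a → write _, move L, go to B
B | ___[b]_b   read b → write b, move L, go to B
B | __[_]b_b   read _ → write b, move R, go to A
A | __b[b]_b   read b → write b, move S, go to C
C | __b[b]_b   read b → write a, move L, go to A
A | __[b]a_b   read b → write b, move S, go to C
C | __[b]a_b   read b → write a, move L, go to A
A | _[_]aa_b   read _ → write a, move R, go to B
B | _a[a]a_b   read a → write _, move L, go to B
B | _[a]_a_b   read a → write _, move L, go to B
B | [_]__a_b   read _ → write b, move R, go to A
A | b[_]_a_b
After 12 steps: state A, head at -2, tape b__a_b.

state A, head at -2, tape b__a_b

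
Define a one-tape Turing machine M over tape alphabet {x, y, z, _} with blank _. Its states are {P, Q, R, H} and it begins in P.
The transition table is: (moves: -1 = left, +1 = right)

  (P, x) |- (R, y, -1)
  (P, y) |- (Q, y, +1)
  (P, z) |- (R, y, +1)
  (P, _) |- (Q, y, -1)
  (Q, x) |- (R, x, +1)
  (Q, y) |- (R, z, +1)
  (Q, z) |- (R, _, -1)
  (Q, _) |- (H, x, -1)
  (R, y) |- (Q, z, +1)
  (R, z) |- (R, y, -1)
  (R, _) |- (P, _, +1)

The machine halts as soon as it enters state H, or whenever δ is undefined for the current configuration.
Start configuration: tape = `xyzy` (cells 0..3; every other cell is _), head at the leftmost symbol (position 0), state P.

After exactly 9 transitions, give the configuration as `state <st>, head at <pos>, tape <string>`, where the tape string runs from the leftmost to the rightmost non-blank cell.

state Q, head at 3, tape zzzy

state=P head=0 tape=_[x]yzy   (P,x)→(R,y,-1)
state=R head=-1 tape=[_]yyzy   (R,_)→(P,_,+1)
state=P head=0 tape=_[y]yzy   (P,y)→(Q,y,+1)
state=Q head=1 tape=_y[y]zy   (Q,y)→(R,z,+1)
state=R head=2 tape=_yz[z]y   (R,z)→(R,y,-1)
state=R head=1 tape=_y[z]yy   (R,z)→(R,y,-1)
state=R head=0 tape=_[y]yyy   (R,y)→(Q,z,+1)
state=Q head=1 tape=_z[y]yy   (Q,y)→(R,z,+1)
state=R head=2 tape=_zz[y]y   (R,y)→(Q,z,+1)
state=Q head=3 tape=_zzz[y]
After 9 steps: state Q, head at 3, tape zzzy.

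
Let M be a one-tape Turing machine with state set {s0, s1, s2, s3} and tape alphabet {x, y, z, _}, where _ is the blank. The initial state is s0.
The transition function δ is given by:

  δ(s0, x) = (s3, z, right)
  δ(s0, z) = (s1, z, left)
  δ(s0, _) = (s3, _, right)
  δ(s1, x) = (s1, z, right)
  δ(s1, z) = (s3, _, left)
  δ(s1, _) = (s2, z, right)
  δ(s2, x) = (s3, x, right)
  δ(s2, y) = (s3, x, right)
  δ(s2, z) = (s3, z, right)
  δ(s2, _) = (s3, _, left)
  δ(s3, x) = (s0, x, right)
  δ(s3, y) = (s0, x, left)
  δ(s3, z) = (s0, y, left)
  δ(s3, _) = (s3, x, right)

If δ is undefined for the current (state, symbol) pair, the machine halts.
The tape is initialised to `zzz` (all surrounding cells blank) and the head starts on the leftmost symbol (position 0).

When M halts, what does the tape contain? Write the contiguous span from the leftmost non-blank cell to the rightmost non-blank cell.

s0 | ___[z]zz   read z → write z, move left, go to s1
s1 | __[_]zzz   read _ → write z, move right, go to s2
s2 | __z[z]zz   read z → write z, move right, go to s3
s3 | __zz[z]z   read z → write y, move left, go to s0
s0 | __z[z]yz   read z → write z, move left, go to s1
s1 | __[z]zyz   read z → write _, move left, go to s3
s3 | _[_]_zyz   read _ → write x, move right, go to s3
s3 | _x[_]zyz   read _ → write x, move right, go to s3
s3 | _xx[z]yz   read z → write y, move left, go to s0
s0 | _x[x]yyz   read x → write z, move right, go to s3
s3 | _xz[y]yz   read y → write x, move left, go to s0
s0 | _x[z]xyz   read z → write z, move left, go to s1
s1 | _[x]zxyz   read x → write z, move right, go to s1
s1 | _z[z]xyz   read z → write _, move left, go to s3
s3 | _[z]_xyz   read z → write y, move left, go to s0
s0 | [_]y_xyz   read _ → write _, move right, go to s3
s3 | _[y]_xyz   read y → write x, move left, go to s0
s0 | [_]x_xyz   read _ → write _, move right, go to s3
s3 | _[x]_xyz   read x → write x, move right, go to s0
s0 | _x[_]xyz   read _ → write _, move right, go to s3
s3 | _x_[x]yz   read x → write x, move right, go to s0
s0 | _x_x[y]z
The non-blank tape span at halt is x_xyz.

x_xyz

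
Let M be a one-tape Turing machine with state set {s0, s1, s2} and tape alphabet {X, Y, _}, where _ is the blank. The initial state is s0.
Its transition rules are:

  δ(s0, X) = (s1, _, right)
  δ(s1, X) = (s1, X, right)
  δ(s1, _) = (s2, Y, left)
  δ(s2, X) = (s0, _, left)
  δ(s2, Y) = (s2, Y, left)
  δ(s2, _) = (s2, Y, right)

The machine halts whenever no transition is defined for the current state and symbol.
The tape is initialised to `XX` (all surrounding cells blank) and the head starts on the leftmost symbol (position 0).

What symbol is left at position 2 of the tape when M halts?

s0 | [X]X_   read X → write _, move right, go to s1
s1 | _[X]_   read X → write X, move right, go to s1
s1 | _X[_]   read _ → write Y, move left, go to s2
s2 | _[X]Y   read X → write _, move left, go to s0
s0 | [_]_Y
Cell 2 holds Y when M halts.

Y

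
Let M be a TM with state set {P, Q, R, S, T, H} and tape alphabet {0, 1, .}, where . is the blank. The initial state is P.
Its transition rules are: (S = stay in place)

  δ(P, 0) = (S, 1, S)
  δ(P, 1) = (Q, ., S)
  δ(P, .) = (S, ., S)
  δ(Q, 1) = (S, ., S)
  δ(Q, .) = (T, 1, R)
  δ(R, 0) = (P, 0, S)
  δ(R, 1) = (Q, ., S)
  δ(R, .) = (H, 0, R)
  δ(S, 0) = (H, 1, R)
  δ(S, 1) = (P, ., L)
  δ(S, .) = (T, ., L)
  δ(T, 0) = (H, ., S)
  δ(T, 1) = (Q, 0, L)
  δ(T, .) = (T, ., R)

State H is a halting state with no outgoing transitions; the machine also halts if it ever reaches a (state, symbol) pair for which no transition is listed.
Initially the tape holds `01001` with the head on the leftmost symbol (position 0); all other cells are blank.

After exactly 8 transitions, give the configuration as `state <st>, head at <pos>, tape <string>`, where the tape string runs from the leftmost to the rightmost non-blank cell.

P | ..[0]1001   read 0 → write 1, move S, go to S
S | ..[1]1001   read 1 → write ., move L, go to P
P | .[.].1001   read . → write ., move S, go to S
S | .[.].1001   read . → write ., move L, go to T
T | [.]..1001   read . → write ., move R, go to T
T | .[.].1001   read . → write ., move R, go to T
T | ..[.]1001   read . → write ., move R, go to T
T | ...[1]001   read 1 → write 0, move L, go to Q
Q | ..[.]0001
After 8 steps: state Q, head at 0, tape 0001.

state Q, head at 0, tape 0001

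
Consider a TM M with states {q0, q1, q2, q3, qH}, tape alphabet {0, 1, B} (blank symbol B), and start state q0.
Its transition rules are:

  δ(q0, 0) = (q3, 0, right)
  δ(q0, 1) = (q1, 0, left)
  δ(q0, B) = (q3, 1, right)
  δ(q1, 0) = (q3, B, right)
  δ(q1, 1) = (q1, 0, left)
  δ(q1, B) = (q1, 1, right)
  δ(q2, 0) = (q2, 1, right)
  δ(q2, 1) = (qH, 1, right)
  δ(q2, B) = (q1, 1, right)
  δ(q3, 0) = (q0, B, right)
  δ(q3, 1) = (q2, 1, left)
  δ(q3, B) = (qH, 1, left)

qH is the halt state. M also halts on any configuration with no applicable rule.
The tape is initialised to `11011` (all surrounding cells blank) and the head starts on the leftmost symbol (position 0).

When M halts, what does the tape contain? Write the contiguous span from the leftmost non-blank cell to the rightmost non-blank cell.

1BBBB0B11

state=q0 head=0 tape=BB[1]1011BB   (q0,1)→(q1,0,left)
state=q1 head=-1 tape=B[B]01011BB   (q1,B)→(q1,1,right)
state=q1 head=0 tape=B1[0]1011BB   (q1,0)→(q3,B,right)
state=q3 head=1 tape=B1B[1]011BB   (q3,1)→(q2,1,left)
state=q2 head=0 tape=B1[B]1011BB   (q2,B)→(q1,1,right)
state=q1 head=1 tape=B11[1]011BB   (q1,1)→(q1,0,left)
state=q1 head=0 tape=B1[1]0011BB   (q1,1)→(q1,0,left)
state=q1 head=-1 tape=B[1]00011BB   (q1,1)→(q1,0,left)
state=q1 head=-2 tape=[B]000011BB   (q1,B)→(q1,1,right)
state=q1 head=-1 tape=1[0]00011BB   (q1,0)→(q3,B,right)
state=q3 head=0 tape=1B[0]0011BB   (q3,0)→(q0,B,right)
state=q0 head=1 tape=1BB[0]011BB   (q0,0)→(q3,0,right)
state=q3 head=2 tape=1BB0[0]11BB   (q3,0)→(q0,B,right)
state=q0 head=3 tape=1BB0B[1]1BB   (q0,1)→(q1,0,left)
state=q1 head=2 tape=1BB0[B]01BB   (q1,B)→(q1,1,right)
state=q1 head=3 tape=1BB01[0]1BB   (q1,0)→(q3,B,right)
state=q3 head=4 tape=1BB01B[1]BB   (q3,1)→(q2,1,left)
state=q2 head=3 tape=1BB01[B]1BB   (q2,B)→(q1,1,right)
state=q1 head=4 tape=1BB011[1]BB   (q1,1)→(q1,0,left)
state=q1 head=3 tape=1BB01[1]0BB   (q1,1)→(q1,0,left)
state=q1 head=2 tape=1BB0[1]00BB   (q1,1)→(q1,0,left)
state=q1 head=1 tape=1BB[0]000BB   (q1,0)→(q3,B,right)
state=q3 head=2 tape=1BBB[0]00BB   (q3,0)→(q0,B,right)
state=q0 head=3 tape=1BBBB[0]0BB   (q0,0)→(q3,0,right)
state=q3 head=4 tape=1BBBB0[0]BB   (q3,0)→(q0,B,right)
state=q0 head=5 tape=1BBBB0B[B]B   (q0,B)→(q3,1,right)
state=q3 head=6 tape=1BBBB0B1[B]   (q3,B)→(qH,1,left)
state=qH head=5 tape=1BBBB0B[1]1
The non-blank tape span at halt is 1BBBB0B11.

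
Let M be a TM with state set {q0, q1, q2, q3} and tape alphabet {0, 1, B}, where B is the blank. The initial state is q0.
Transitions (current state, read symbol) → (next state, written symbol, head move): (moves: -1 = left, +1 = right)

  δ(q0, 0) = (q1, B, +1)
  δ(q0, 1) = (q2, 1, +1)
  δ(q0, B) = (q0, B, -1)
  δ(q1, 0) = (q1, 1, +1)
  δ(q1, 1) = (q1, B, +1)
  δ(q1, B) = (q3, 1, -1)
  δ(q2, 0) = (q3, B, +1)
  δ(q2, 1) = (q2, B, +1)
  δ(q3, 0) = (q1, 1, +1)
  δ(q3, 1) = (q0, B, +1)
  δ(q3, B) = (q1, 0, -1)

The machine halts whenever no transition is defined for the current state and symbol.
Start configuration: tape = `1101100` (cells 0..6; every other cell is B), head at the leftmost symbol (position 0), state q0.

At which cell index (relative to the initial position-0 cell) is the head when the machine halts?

8

q0 | [1]101100BB   read 1 → write 1, move +1, go to q2
q2 | 1[1]01100BB   read 1 → write B, move +1, go to q2
q2 | 1B[0]1100BB   read 0 → write B, move +1, go to q3
q3 | 1BB[1]100BB   read 1 → write B, move +1, go to q0
q0 | 1BBB[1]00BB   read 1 → write 1, move +1, go to q2
q2 | 1BBB1[0]0BB   read 0 → write B, move +1, go to q3
q3 | 1BBB1B[0]BB   read 0 → write 1, move +1, go to q1
q1 | 1BBB1B1[B]B   read B → write 1, move -1, go to q3
q3 | 1BBB1B[1]1B   read 1 → write B, move +1, go to q0
q0 | 1BBB1BB[1]B   read 1 → write 1, move +1, go to q2
q2 | 1BBB1BB1[B]
At halt the head is at cell 8.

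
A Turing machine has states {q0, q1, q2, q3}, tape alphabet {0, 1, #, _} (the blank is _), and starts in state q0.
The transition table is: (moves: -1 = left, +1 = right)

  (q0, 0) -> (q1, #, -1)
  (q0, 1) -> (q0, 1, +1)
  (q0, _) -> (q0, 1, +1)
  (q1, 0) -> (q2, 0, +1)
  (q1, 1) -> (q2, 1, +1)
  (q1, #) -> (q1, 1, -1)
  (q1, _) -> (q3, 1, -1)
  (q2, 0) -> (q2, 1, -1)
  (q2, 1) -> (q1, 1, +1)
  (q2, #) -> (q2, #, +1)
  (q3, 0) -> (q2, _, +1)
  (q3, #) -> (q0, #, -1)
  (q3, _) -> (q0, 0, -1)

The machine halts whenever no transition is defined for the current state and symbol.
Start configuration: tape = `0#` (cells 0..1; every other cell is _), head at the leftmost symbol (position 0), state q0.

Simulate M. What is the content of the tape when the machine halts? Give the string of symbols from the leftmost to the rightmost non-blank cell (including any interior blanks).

1#1111

q0 | ___[0]#_   read 0 → write #, move -1, go to q1
q1 | __[_]##_   read _ → write 1, move -1, go to q3
q3 | _[_]1##_   read _ → write 0, move -1, go to q0
q0 | [_]01##_   read _ → write 1, move +1, go to q0
q0 | 1[0]1##_   read 0 → write #, move -1, go to q1
q1 | [1]#1##_   read 1 → write 1, move +1, go to q2
q2 | 1[#]1##_   read # → write #, move +1, go to q2
q2 | 1#[1]##_   read 1 → write 1, move +1, go to q1
q1 | 1#1[#]#_   read # → write 1, move -1, go to q1
q1 | 1#[1]1#_   read 1 → write 1, move +1, go to q2
q2 | 1#1[1]#_   read 1 → write 1, move +1, go to q1
q1 | 1#11[#]_   read # → write 1, move -1, go to q1
q1 | 1#1[1]1_   read 1 → write 1, move +1, go to q2
q2 | 1#11[1]_   read 1 → write 1, move +1, go to q1
q1 | 1#111[_]   read _ → write 1, move -1, go to q3
q3 | 1#11[1]1
The non-blank tape span at halt is 1#1111.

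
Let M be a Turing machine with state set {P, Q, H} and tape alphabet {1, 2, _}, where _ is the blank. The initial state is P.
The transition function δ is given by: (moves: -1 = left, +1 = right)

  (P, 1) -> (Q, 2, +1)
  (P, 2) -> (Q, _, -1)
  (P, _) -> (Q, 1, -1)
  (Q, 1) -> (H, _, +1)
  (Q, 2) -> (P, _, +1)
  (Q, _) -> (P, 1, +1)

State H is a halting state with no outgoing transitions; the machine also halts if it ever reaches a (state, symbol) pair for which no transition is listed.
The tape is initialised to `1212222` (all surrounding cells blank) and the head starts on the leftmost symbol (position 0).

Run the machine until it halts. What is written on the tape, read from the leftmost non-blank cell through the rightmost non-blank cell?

state=P head=0 tape=[1]212222   (P,1)→(Q,2,+1)
state=Q head=1 tape=2[2]12222   (Q,2)→(P,_,+1)
state=P head=2 tape=2_[1]2222   (P,1)→(Q,2,+1)
state=Q head=3 tape=2_2[2]222   (Q,2)→(P,_,+1)
state=P head=4 tape=2_2_[2]22   (P,2)→(Q,_,-1)
state=Q head=3 tape=2_2[_]_22   (Q,_)→(P,1,+1)
state=P head=4 tape=2_21[_]22   (P,_)→(Q,1,-1)
state=Q head=3 tape=2_2[1]122   (Q,1)→(H,_,+1)
state=H head=4 tape=2_2_[1]22
The non-blank tape span at halt is 2_2_122.

2_2_122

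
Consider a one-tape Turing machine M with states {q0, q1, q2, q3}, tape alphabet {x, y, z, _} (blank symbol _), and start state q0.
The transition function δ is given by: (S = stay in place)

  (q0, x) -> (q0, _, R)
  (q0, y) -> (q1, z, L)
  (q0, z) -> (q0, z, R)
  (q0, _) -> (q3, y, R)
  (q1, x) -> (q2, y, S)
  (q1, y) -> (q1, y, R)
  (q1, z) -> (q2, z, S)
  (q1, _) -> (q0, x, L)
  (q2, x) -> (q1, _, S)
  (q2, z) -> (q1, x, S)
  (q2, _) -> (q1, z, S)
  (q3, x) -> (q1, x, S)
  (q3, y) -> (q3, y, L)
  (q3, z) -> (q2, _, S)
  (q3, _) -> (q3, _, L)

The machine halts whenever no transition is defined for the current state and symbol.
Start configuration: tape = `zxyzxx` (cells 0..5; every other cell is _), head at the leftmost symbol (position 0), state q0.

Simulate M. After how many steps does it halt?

q0 | [z]xyzxx__   read z → write z, move R, go to q0
q0 | z[x]yzxx__   read x → write _, move R, go to q0
q0 | z_[y]zxx__   read y → write z, move L, go to q1
q1 | z[_]zzxx__   read _ → write x, move L, go to q0
q0 | [z]xzzxx__   read z → write z, move R, go to q0
q0 | z[x]zzxx__   read x → write _, move R, go to q0
q0 | z_[z]zxx__   read z → write z, move R, go to q0
q0 | z_z[z]xx__   read z → write z, move R, go to q0
q0 | z_zz[x]x__   read x → write _, move R, go to q0
q0 | z_zz_[x]__   read x → write _, move R, go to q0
q0 | z_zz__[_]_   read _ → write y, move R, go to q3
q3 | z_zz__y[_]   read _ → write _, move L, go to q3
q3 | z_zz__[y]_   read y → write y, move L, go to q3
q3 | z_zz_[_]y_   read _ → write _, move L, go to q3
q3 | z_zz[_]_y_   read _ → write _, move L, go to q3
q3 | z_z[z]__y_   read z → write _, move S, go to q2
q2 | z_z[_]__y_   read _ → write z, move S, go to q1
q1 | z_z[z]__y_   read z → write z, move S, go to q2
q2 | z_z[z]__y_   read z → write x, move S, go to q1
q1 | z_z[x]__y_   read x → write y, move S, go to q2
q2 | z_z[y]__y_
M halts after 20 transitions.

20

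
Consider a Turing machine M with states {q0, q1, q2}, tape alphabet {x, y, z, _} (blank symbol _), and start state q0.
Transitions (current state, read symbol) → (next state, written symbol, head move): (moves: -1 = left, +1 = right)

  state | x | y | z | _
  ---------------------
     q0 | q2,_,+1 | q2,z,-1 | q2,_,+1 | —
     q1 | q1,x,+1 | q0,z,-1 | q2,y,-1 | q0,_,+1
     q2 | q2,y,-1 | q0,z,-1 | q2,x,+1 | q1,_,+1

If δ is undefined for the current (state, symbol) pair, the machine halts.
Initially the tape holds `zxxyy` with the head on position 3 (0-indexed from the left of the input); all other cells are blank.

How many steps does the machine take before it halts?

state=q0 head=3 tape=zxx[y]y___   (q0,y)→(q2,z,-1)
state=q2 head=2 tape=zx[x]zy___   (q2,x)→(q2,y,-1)
state=q2 head=1 tape=z[x]yzy___   (q2,x)→(q2,y,-1)
state=q2 head=0 tape=[z]yyzy___   (q2,z)→(q2,x,+1)
state=q2 head=1 tape=x[y]yzy___   (q2,y)→(q0,z,-1)
state=q0 head=0 tape=[x]zyzy___   (q0,x)→(q2,_,+1)
state=q2 head=1 tape=_[z]yzy___   (q2,z)→(q2,x,+1)
state=q2 head=2 tape=_x[y]zy___   (q2,y)→(q0,z,-1)
state=q0 head=1 tape=_[x]zzy___   (q0,x)→(q2,_,+1)
state=q2 head=2 tape=__[z]zy___   (q2,z)→(q2,x,+1)
state=q2 head=3 tape=__x[z]y___   (q2,z)→(q2,x,+1)
state=q2 head=4 tape=__xx[y]___   (q2,y)→(q0,z,-1)
state=q0 head=3 tape=__x[x]z___   (q0,x)→(q2,_,+1)
state=q2 head=4 tape=__x_[z]___   (q2,z)→(q2,x,+1)
state=q2 head=5 tape=__x_x[_]__   (q2,_)→(q1,_,+1)
state=q1 head=6 tape=__x_x_[_]_   (q1,_)→(q0,_,+1)
state=q0 head=7 tape=__x_x__[_]
M halts after 16 transitions.

16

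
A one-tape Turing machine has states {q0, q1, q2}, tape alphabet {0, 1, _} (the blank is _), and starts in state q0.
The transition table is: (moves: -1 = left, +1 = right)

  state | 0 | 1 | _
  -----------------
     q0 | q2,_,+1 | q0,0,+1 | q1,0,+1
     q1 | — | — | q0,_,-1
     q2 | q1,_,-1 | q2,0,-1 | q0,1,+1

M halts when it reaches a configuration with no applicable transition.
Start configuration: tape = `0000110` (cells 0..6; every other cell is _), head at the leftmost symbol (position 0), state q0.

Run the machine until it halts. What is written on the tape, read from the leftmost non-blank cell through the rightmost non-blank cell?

state=q0 head=0 tape=_[0]000110   (q0,0)→(q2,_,+1)
state=q2 head=1 tape=__[0]00110   (q2,0)→(q1,_,-1)
state=q1 head=0 tape=_[_]_00110   (q1,_)→(q0,_,-1)
state=q0 head=-1 tape=[_]__00110   (q0,_)→(q1,0,+1)
state=q1 head=0 tape=0[_]_00110   (q1,_)→(q0,_,-1)
state=q0 head=-1 tape=[0]__00110   (q0,0)→(q2,_,+1)
state=q2 head=0 tape=_[_]_00110   (q2,_)→(q0,1,+1)
state=q0 head=1 tape=_1[_]00110   (q0,_)→(q1,0,+1)
state=q1 head=2 tape=_10[0]0110
The non-blank tape span at halt is 1000110.

1000110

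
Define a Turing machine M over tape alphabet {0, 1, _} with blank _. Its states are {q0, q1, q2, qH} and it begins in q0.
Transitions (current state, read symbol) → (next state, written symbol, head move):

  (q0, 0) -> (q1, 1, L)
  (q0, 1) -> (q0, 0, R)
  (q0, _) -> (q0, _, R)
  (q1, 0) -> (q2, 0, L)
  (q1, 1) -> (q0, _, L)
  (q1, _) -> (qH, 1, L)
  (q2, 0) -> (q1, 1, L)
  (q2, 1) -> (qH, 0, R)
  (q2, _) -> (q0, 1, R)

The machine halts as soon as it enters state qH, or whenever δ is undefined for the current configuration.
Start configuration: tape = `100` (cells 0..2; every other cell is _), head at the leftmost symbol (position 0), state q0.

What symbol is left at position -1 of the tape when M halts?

1

state=q0 head=0 tape=__[1]00   (q0,1)→(q0,0,R)
state=q0 head=1 tape=__0[0]0   (q0,0)→(q1,1,L)
state=q1 head=0 tape=__[0]10   (q1,0)→(q2,0,L)
state=q2 head=-1 tape=_[_]010   (q2,_)→(q0,1,R)
state=q0 head=0 tape=_1[0]10   (q0,0)→(q1,1,L)
state=q1 head=-1 tape=_[1]110   (q1,1)→(q0,_,L)
state=q0 head=-2 tape=[_]_110   (q0,_)→(q0,_,R)
state=q0 head=-1 tape=_[_]110   (q0,_)→(q0,_,R)
state=q0 head=0 tape=__[1]10   (q0,1)→(q0,0,R)
state=q0 head=1 tape=__0[1]0   (q0,1)→(q0,0,R)
state=q0 head=2 tape=__00[0]   (q0,0)→(q1,1,L)
state=q1 head=1 tape=__0[0]1   (q1,0)→(q2,0,L)
state=q2 head=0 tape=__[0]01   (q2,0)→(q1,1,L)
state=q1 head=-1 tape=_[_]101   (q1,_)→(qH,1,L)
state=qH head=-2 tape=[_]1101
Cell -1 holds 1 when M halts.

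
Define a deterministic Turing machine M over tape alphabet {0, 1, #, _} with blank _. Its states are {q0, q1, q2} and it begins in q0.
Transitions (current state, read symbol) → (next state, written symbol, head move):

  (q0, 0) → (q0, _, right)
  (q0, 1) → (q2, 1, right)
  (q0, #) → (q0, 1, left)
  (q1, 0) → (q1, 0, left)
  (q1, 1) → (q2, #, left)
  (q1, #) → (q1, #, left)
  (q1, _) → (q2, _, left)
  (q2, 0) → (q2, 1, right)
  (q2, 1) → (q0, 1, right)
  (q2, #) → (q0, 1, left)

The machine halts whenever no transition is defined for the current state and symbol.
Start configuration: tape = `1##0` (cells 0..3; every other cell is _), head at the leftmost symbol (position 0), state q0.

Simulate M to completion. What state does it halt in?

state=q0 head=0 tape=[1]##0_   (q0,1)→(q2,1,right)
state=q2 head=1 tape=1[#]#0_   (q2,#)→(q0,1,left)
state=q0 head=0 tape=[1]1#0_   (q0,1)→(q2,1,right)
state=q2 head=1 tape=1[1]#0_   (q2,1)→(q0,1,right)
state=q0 head=2 tape=11[#]0_   (q0,#)→(q0,1,left)
state=q0 head=1 tape=1[1]10_   (q0,1)→(q2,1,right)
state=q2 head=2 tape=11[1]0_   (q2,1)→(q0,1,right)
state=q0 head=3 tape=111[0]_   (q0,0)→(q0,_,right)
state=q0 head=4 tape=111_[_]
No transition is defined for (q0, _); M halts in state q0.

q0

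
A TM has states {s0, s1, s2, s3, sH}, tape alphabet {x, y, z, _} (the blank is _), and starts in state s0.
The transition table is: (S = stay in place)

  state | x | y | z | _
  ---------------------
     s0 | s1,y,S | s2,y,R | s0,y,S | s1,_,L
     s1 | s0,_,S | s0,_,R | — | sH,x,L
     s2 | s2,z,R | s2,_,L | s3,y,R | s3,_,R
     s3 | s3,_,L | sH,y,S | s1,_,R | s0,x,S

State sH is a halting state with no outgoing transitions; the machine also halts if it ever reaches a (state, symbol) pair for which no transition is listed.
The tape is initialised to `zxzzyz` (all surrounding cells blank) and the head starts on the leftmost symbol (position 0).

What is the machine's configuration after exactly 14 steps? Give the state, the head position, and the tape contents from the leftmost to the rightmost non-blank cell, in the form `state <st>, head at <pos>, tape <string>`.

state sH, head at 6, tape yzy__y_x

s0 | [z]xzzyz___   read z → write y, move S, go to s0
s0 | [y]xzzyz___   read y → write y, move R, go to s2
s2 | y[x]zzyz___   read x → write z, move R, go to s2
s2 | yz[z]zyz___   read z → write y, move R, go to s3
s3 | yzy[z]yz___   read z → write _, move R, go to s1
s1 | yzy_[y]z___   read y → write _, move R, go to s0
s0 | yzy__[z]___   read z → write y, move S, go to s0
s0 | yzy__[y]___   read y → write y, move R, go to s2
s2 | yzy__y[_]__   read _ → write _, move R, go to s3
s3 | yzy__y_[_]_   read _ → write x, move S, go to s0
s0 | yzy__y_[x]_   read x → write y, move S, go to s1
s1 | yzy__y_[y]_   read y → write _, move R, go to s0
s0 | yzy__y__[_]   read _ → write _, move L, go to s1
s1 | yzy__y_[_]_   read _ → write x, move L, go to sH
sH | yzy__y[_]x_
After 14 steps: state sH, head at 6, tape yzy__y_x.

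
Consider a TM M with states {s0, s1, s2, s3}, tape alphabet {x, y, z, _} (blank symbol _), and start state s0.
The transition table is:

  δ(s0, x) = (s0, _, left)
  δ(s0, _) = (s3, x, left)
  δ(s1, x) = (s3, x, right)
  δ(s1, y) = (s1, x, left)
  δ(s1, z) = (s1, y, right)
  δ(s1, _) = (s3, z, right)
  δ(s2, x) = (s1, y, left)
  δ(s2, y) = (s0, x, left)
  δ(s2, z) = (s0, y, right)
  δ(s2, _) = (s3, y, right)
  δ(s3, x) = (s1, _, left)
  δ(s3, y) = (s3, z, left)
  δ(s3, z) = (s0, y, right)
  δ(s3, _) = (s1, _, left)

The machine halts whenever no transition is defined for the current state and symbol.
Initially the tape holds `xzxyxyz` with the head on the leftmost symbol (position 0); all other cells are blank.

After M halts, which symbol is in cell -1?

s0 | ___[x]zxyxyz   read x → write _, move left, go to s0
s0 | __[_]_zxyxyz   read _ → write x, move left, go to s3
s3 | _[_]x_zxyxyz   read _ → write _, move left, go to s1
s1 | [_]_x_zxyxyz   read _ → write z, move right, go to s3
s3 | z[_]x_zxyxyz   read _ → write _, move left, go to s1
s1 | [z]_x_zxyxyz   read z → write y, move right, go to s1
s1 | y[_]x_zxyxyz   read _ → write z, move right, go to s3
s3 | yz[x]_zxyxyz   read x → write _, move left, go to s1
s1 | y[z]__zxyxyz   read z → write y, move right, go to s1
s1 | yy[_]_zxyxyz   read _ → write z, move right, go to s3
s3 | yyz[_]zxyxyz   read _ → write _, move left, go to s1
s1 | yy[z]_zxyxyz   read z → write y, move right, go to s1
s1 | yyy[_]zxyxyz   read _ → write z, move right, go to s3
s3 | yyyz[z]xyxyz   read z → write y, move right, go to s0
s0 | yyyzy[x]yxyz   read x → write _, move left, go to s0
s0 | yyyz[y]_yxyz
Cell -1 holds y when M halts.

y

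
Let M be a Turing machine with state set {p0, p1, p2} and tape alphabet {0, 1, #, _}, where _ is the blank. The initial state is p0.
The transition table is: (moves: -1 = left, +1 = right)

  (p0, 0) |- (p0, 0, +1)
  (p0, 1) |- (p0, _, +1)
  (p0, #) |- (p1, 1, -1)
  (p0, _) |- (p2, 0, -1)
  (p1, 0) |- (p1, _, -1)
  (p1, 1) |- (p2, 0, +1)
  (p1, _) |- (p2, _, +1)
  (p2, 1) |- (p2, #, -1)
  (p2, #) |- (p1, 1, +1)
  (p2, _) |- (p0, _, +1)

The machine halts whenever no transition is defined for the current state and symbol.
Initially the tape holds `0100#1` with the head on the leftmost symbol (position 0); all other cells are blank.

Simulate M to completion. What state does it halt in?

p2

p0 | [0]100#1__   read 0 → write 0, move +1, go to p0
p0 | 0[1]00#1__   read 1 → write _, move +1, go to p0
p0 | 0_[0]0#1__   read 0 → write 0, move +1, go to p0
p0 | 0_0[0]#1__   read 0 → write 0, move +1, go to p0
p0 | 0_00[#]1__   read # → write 1, move -1, go to p1
p1 | 0_0[0]11__   read 0 → write _, move -1, go to p1
p1 | 0_[0]_11__   read 0 → write _, move -1, go to p1
p1 | 0[_]__11__   read _ → write _, move +1, go to p2
p2 | 0_[_]_11__   read _ → write _, move +1, go to p0
p0 | 0__[_]11__   read _ → write 0, move -1, go to p2
p2 | 0_[_]011__   read _ → write _, move +1, go to p0
p0 | 0__[0]11__   read 0 → write 0, move +1, go to p0
p0 | 0__0[1]1__   read 1 → write _, move +1, go to p0
p0 | 0__0_[1]__   read 1 → write _, move +1, go to p0
p0 | 0__0__[_]_   read _ → write 0, move -1, go to p2
p2 | 0__0_[_]0_   read _ → write _, move +1, go to p0
p0 | 0__0__[0]_   read 0 → write 0, move +1, go to p0
p0 | 0__0__0[_]   read _ → write 0, move -1, go to p2
p2 | 0__0__[0]0
No transition is defined for (p2, 0); M halts in state p2.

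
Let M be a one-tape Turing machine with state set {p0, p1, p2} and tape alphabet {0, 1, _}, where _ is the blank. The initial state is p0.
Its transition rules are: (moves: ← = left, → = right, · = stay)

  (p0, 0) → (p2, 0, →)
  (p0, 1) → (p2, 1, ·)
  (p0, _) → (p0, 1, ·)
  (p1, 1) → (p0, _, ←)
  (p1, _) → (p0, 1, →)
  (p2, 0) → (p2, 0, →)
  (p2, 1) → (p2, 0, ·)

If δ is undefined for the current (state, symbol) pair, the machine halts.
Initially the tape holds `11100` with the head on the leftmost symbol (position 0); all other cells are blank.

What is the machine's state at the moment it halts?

p0 | [1]1100_   read 1 → write 1, move ·, go to p2
p2 | [1]1100_   read 1 → write 0, move ·, go to p2
p2 | [0]1100_   read 0 → write 0, move →, go to p2
p2 | 0[1]100_   read 1 → write 0, move ·, go to p2
p2 | 0[0]100_   read 0 → write 0, move →, go to p2
p2 | 00[1]00_   read 1 → write 0, move ·, go to p2
p2 | 00[0]00_   read 0 → write 0, move →, go to p2
p2 | 000[0]0_   read 0 → write 0, move →, go to p2
p2 | 0000[0]_   read 0 → write 0, move →, go to p2
p2 | 00000[_]
No transition is defined for (p2, _); M halts in state p2.

p2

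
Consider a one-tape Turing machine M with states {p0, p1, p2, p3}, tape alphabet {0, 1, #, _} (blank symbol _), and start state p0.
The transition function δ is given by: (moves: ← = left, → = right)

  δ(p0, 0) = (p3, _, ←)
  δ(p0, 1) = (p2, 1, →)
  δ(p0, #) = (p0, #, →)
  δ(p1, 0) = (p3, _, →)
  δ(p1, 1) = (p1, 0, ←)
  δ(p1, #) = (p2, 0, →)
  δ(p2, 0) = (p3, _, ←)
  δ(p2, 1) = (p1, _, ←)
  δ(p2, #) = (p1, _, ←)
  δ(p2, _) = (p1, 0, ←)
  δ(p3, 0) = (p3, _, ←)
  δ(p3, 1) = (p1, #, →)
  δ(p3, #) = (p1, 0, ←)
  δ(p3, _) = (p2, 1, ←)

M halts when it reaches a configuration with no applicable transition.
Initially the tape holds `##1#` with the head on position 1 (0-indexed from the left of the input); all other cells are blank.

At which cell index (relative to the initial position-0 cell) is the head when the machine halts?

state=p0 head=1 tape=_#[#]1#   (p0,#)→(p0,#,→)
state=p0 head=2 tape=_##[1]#   (p0,1)→(p2,1,→)
state=p2 head=3 tape=_##1[#]   (p2,#)→(p1,_,←)
state=p1 head=2 tape=_##[1]_   (p1,1)→(p1,0,←)
state=p1 head=1 tape=_#[#]0_   (p1,#)→(p2,0,→)
state=p2 head=2 tape=_#0[0]_   (p2,0)→(p3,_,←)
state=p3 head=1 tape=_#[0]__   (p3,0)→(p3,_,←)
state=p3 head=0 tape=_[#]___   (p3,#)→(p1,0,←)
state=p1 head=-1 tape=[_]0___
At halt the head is at cell -1.

-1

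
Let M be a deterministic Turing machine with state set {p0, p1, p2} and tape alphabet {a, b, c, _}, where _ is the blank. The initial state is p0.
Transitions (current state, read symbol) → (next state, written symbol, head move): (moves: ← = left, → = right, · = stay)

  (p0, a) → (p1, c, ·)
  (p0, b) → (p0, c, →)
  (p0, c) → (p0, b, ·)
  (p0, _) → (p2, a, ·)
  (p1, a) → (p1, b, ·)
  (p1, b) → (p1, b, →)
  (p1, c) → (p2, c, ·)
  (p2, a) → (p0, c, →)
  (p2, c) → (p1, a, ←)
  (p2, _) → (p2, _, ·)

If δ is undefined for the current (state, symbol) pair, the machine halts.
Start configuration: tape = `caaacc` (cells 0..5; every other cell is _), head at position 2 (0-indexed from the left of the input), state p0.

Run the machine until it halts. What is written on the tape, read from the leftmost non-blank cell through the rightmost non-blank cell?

state=p0 head=2 tape=ca[a]acc_   (p0,a)→(p1,c,·)
state=p1 head=2 tape=ca[c]acc_   (p1,c)→(p2,c,·)
state=p2 head=2 tape=ca[c]acc_   (p2,c)→(p1,a,←)
state=p1 head=1 tape=c[a]aacc_   (p1,a)→(p1,b,·)
state=p1 head=1 tape=c[b]aacc_   (p1,b)→(p1,b,→)
state=p1 head=2 tape=cb[a]acc_   (p1,a)→(p1,b,·)
state=p1 head=2 tape=cb[b]acc_   (p1,b)→(p1,b,→)
state=p1 head=3 tape=cbb[a]cc_   (p1,a)→(p1,b,·)
state=p1 head=3 tape=cbb[b]cc_   (p1,b)→(p1,b,→)
state=p1 head=4 tape=cbbb[c]c_   (p1,c)→(p2,c,·)
state=p2 head=4 tape=cbbb[c]c_   (p2,c)→(p1,a,←)
state=p1 head=3 tape=cbb[b]ac_   (p1,b)→(p1,b,→)
state=p1 head=4 tape=cbbb[a]c_   (p1,a)→(p1,b,·)
state=p1 head=4 tape=cbbb[b]c_   (p1,b)→(p1,b,→)
state=p1 head=5 tape=cbbbb[c]_   (p1,c)→(p2,c,·)
state=p2 head=5 tape=cbbbb[c]_   (p2,c)→(p1,a,←)
state=p1 head=4 tape=cbbb[b]a_   (p1,b)→(p1,b,→)
state=p1 head=5 tape=cbbbb[a]_   (p1,a)→(p1,b,·)
state=p1 head=5 tape=cbbbb[b]_   (p1,b)→(p1,b,→)
state=p1 head=6 tape=cbbbbb[_]
The non-blank tape span at halt is cbbbbb.

cbbbbb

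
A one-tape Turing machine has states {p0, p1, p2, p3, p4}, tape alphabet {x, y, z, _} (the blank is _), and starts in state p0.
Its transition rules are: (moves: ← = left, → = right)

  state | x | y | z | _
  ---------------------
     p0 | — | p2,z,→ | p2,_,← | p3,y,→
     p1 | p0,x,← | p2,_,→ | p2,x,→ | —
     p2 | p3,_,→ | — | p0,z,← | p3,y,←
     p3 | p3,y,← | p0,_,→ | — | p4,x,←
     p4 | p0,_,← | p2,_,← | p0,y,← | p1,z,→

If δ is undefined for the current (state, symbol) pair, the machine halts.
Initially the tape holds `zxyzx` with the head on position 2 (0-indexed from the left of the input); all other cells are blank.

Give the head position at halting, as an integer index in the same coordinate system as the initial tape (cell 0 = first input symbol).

p0 | _zx[y]zx   read y → write z, move →, go to p2
p2 | _zxz[z]x   read z → write z, move ←, go to p0
p0 | _zx[z]zx   read z → write _, move ←, go to p2
p2 | _z[x]_zx   read x → write _, move →, go to p3
p3 | _z_[_]zx   read _ → write x, move ←, go to p4
p4 | _z[_]xzx   read _ → write z, move →, go to p1
p1 | _zz[x]zx   read x → write x, move ←, go to p0
p0 | _z[z]xzx   read z → write _, move ←, go to p2
p2 | _[z]_xzx   read z → write z, move ←, go to p0
p0 | [_]z_xzx   read _ → write y, move →, go to p3
p3 | y[z]_xzx
At halt the head is at cell 0.

0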